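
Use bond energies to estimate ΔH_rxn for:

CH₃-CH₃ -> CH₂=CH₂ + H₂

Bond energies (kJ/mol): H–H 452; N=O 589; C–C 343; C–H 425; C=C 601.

ΔH ≈ +140 kJ

Bonds broken (reactants):
  C–C: 1 × 343 = 343
  C–H: 6 × 425 = 2550
  Σ(broken) = 2893 kJ
Bonds formed (products):
  C–H: 4 × 425 = 1700
  C=C: 1 × 601 = 601
  H–H: 1 × 452 = 452
  Σ(formed) = 2753 kJ
ΔH = Σ(broken) − Σ(formed) = 2893 − 2753 = +140 kJ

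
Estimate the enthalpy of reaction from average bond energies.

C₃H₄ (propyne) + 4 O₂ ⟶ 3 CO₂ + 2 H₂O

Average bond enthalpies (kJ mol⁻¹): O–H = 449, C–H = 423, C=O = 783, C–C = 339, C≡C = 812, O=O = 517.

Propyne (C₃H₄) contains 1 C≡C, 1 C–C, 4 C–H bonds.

Bonds broken (reactants):
  C≡C: 1 × 812 = 812
  C–C: 1 × 339 = 339
  C–H: 4 × 423 = 1692
  O=O: 4 × 517 = 2068
  Σ(broken) = 4911 kJ
Bonds formed (products):
  C=O: 6 × 783 = 4698
  O–H: 4 × 449 = 1796
  Σ(formed) = 6494 kJ
ΔH = Σ(broken) − Σ(formed) = 4911 − 6494 = −1583 kJ

ΔH ≈ −1583 kJ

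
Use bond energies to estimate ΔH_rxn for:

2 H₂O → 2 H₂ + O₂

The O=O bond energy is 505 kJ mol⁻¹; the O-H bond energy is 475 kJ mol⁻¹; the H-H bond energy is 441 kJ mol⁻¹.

ΔH ≈ +513 kJ

Bonds broken (reactants):
  O-H: 4 × 475 = 1900
  Σ(broken) = 1900 kJ
Bonds formed (products):
  H-H: 2 × 441 = 882
  O=O: 1 × 505 = 505
  Σ(formed) = 1387 kJ
ΔH = Σ(broken) − Σ(formed) = 1900 − 1387 = +513 kJ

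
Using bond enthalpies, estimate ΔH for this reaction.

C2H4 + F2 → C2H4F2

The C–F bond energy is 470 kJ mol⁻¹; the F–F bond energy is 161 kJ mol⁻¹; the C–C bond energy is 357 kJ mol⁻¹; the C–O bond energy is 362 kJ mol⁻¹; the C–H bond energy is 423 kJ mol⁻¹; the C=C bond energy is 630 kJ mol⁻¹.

Bonds broken (reactants):
  C–H: 4 × 423 = 1692
  C=C: 1 × 630 = 630
  F–F: 1 × 161 = 161
  Σ(broken) = 2483 kJ
Bonds formed (products):
  C–C: 1 × 357 = 357
  C–F: 2 × 470 = 940
  C–H: 4 × 423 = 1692
  Σ(formed) = 2989 kJ
ΔH = Σ(broken) − Σ(formed) = 2483 − 2989 = −506 kJ

ΔH ≈ −506 kJ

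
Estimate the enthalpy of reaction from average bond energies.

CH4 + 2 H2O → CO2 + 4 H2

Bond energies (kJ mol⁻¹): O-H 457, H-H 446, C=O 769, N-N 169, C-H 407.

Bonds broken (reactants):
  C-H: 4 × 407 = 1628
  O-H: 4 × 457 = 1828
  Σ(broken) = 3456 kJ
Bonds formed (products):
  C=O: 2 × 769 = 1538
  H-H: 4 × 446 = 1784
  Σ(formed) = 3322 kJ
ΔH = Σ(broken) − Σ(formed) = 3456 − 3322 = +134 kJ

ΔH ≈ +134 kJ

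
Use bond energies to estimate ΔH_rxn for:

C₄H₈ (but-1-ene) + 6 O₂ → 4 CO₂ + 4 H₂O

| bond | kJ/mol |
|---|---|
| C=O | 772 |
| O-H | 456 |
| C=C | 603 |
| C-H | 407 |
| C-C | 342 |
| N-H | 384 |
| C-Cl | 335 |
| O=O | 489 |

ΔH ≈ −2347 kJ

Bonds broken (reactants):
  C-C: 2 × 342 = 684
  C-H: 8 × 407 = 3256
  C=C: 1 × 603 = 603
  O=O: 6 × 489 = 2934
  Σ(broken) = 7477 kJ
Bonds formed (products):
  C=O: 8 × 772 = 6176
  O-H: 8 × 456 = 3648
  Σ(formed) = 9824 kJ
ΔH = Σ(broken) − Σ(formed) = 7477 − 9824 = −2347 kJ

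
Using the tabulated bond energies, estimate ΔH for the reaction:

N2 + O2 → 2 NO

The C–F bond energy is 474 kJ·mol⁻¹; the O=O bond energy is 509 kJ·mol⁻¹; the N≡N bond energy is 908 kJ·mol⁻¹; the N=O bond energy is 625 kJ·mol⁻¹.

ΔH ≈ +167 kJ

Bonds broken (reactants):
  N≡N: 1 × 908 = 908
  O=O: 1 × 509 = 509
  Σ(broken) = 1417 kJ
Bonds formed (products):
  N=O: 2 × 625 = 1250
  Σ(formed) = 1250 kJ
ΔH = Σ(broken) − Σ(formed) = 1417 − 1250 = +167 kJ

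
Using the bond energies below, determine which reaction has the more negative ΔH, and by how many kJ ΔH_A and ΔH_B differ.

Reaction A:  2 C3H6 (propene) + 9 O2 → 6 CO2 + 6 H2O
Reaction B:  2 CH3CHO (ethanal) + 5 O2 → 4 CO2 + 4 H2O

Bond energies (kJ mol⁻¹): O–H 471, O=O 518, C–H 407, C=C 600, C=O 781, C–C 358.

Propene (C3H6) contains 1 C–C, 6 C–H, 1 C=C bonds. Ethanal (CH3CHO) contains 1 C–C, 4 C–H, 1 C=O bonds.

Reaction A, by 1670 kJ

Reaction A:
  Bonds broken (reactants):
    C–C: 2 × 358 = 716
    C–H: 12 × 407 = 4884
    C=C: 2 × 600 = 1200
    O=O: 9 × 518 = 4662
    Σ(broken) = 11462 kJ
  Bonds formed (products):
    C=O: 12 × 781 = 9372
    O–H: 12 × 471 = 5652
    Σ(formed) = 15024 kJ
  ΔH_A = 11462 − 15024 = −3562 kJ
Reaction B:
  Bonds broken (reactants):
    C–C: 2 × 358 = 716
    C–H: 8 × 407 = 3256
    C=O: 2 × 781 = 1562
    O=O: 5 × 518 = 2590
    Σ(broken) = 8124 kJ
  Bonds formed (products):
    C=O: 8 × 781 = 6248
    O–H: 8 × 471 = 3768
    Σ(formed) = 10016 kJ
  ΔH_B = 8124 − 10016 = −1892 kJ
ΔH_A − ΔH_B = −1670 kJ, so reaction A has the more negative ΔH; |ΔH_A − ΔH_B| = 1670 kJ.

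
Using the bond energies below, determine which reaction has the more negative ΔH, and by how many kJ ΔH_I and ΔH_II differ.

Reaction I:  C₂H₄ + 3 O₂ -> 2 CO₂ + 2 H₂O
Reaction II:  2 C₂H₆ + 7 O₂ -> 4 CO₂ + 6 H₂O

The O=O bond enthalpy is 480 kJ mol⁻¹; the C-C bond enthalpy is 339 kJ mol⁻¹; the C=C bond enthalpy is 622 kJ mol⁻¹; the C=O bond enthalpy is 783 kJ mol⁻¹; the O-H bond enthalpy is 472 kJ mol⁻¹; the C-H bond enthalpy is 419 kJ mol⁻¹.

Reaction II, by 1580 kJ

Reaction I:
  Bonds broken (reactants):
    C-H: 4 × 419 = 1676
    C=C: 1 × 622 = 622
    O=O: 3 × 480 = 1440
    Σ(broken) = 3738 kJ
  Bonds formed (products):
    C=O: 4 × 783 = 3132
    O-H: 4 × 472 = 1888
    Σ(formed) = 5020 kJ
  ΔH_I = 3738 − 5020 = −1282 kJ
Reaction II:
  Bonds broken (reactants):
    C-C: 2 × 339 = 678
    C-H: 12 × 419 = 5028
    O=O: 7 × 480 = 3360
    Σ(broken) = 9066 kJ
  Bonds formed (products):
    C=O: 8 × 783 = 6264
    O-H: 12 × 472 = 5664
    Σ(formed) = 11928 kJ
  ΔH_II = 9066 − 11928 = −2862 kJ
ΔH_I − ΔH_II = +1580 kJ, so reaction II has the more negative ΔH; |ΔH_I − ΔH_II| = 1580 kJ.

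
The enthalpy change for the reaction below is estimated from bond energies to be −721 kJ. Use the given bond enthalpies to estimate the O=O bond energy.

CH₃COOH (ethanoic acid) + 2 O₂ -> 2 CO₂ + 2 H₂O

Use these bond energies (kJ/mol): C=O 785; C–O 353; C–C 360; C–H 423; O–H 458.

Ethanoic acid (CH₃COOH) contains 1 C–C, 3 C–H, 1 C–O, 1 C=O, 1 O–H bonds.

Let D be the O=O bond energy.
Σ(broken) = 1×360 + 3×423 + 1×353 + 1×785 + 1×458 + 2×D = 3225 + 2D
Σ(formed) = 4×785 + 4×458 = 4972
ΔH = Σ(broken) − Σ(formed) = (3225 + 2D) − (4972) = −1747 + 2D
Setting this equal to −721 kJ gives 2D = 1026, so D = 513 kJ/mol.

D(O=O) ≈ 513 kJ/mol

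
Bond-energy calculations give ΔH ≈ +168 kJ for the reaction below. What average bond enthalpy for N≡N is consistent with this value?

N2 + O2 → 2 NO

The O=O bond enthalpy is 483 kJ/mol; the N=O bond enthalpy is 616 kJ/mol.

Let D be the N≡N bond energy.
Σ(broken) = 1×D + 1×483 = 483 + D
Σ(formed) = 2×616 = 1232
ΔH = Σ(broken) − Σ(formed) = (483 + D) − (1232) = −749 + D
Setting this equal to +168 kJ gives D = 917 kJ/mol.

D(N≡N) ≈ 917 kJ/mol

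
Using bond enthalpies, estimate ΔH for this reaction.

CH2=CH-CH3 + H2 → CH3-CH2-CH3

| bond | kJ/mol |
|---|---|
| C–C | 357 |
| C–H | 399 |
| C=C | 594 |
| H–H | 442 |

Bonds broken (reactants):
  C–C: 1 × 357 = 357
  C–H: 6 × 399 = 2394
  C=C: 1 × 594 = 594
  H–H: 1 × 442 = 442
  Σ(broken) = 3787 kJ
Bonds formed (products):
  C–C: 2 × 357 = 714
  C–H: 8 × 399 = 3192
  Σ(formed) = 3906 kJ
ΔH = Σ(broken) − Σ(formed) = 3787 − 3906 = −119 kJ

ΔH ≈ −119 kJ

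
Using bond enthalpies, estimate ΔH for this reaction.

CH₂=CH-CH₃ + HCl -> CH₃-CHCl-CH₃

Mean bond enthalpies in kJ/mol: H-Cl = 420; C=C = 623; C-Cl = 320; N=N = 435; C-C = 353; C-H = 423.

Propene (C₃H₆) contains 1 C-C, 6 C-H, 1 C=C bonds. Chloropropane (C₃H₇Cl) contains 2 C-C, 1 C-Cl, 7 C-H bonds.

ΔH ≈ −53 kJ

Bonds broken (reactants):
  C-C: 1 × 353 = 353
  C-H: 6 × 423 = 2538
  C=C: 1 × 623 = 623
  H-Cl: 1 × 420 = 420
  Σ(broken) = 3934 kJ
Bonds formed (products):
  C-C: 2 × 353 = 706
  C-Cl: 1 × 320 = 320
  C-H: 7 × 423 = 2961
  Σ(formed) = 3987 kJ
ΔH = Σ(broken) − Σ(formed) = 3934 − 3987 = −53 kJ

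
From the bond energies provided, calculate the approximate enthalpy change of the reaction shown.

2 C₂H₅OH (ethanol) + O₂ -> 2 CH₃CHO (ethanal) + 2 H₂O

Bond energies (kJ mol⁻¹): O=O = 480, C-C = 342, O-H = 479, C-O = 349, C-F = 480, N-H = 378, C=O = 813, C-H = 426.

Bonds broken (reactants):
  C-C: 2 × 342 = 684
  C-H: 10 × 426 = 4260
  C-O: 2 × 349 = 698
  O-H: 2 × 479 = 958
  O=O: 1 × 480 = 480
  Σ(broken) = 7080 kJ
Bonds formed (products):
  C-C: 2 × 342 = 684
  C-H: 8 × 426 = 3408
  C=O: 2 × 813 = 1626
  O-H: 4 × 479 = 1916
  Σ(formed) = 7634 kJ
ΔH = Σ(broken) − Σ(formed) = 7080 − 7634 = −554 kJ

ΔH ≈ −554 kJ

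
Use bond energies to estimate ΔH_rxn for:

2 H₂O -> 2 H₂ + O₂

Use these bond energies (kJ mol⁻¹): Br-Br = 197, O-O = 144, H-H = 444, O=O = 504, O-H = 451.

ΔH ≈ +412 kJ

Bonds broken (reactants):
  O-H: 4 × 451 = 1804
  Σ(broken) = 1804 kJ
Bonds formed (products):
  H-H: 2 × 444 = 888
  O=O: 1 × 504 = 504
  Σ(formed) = 1392 kJ
ΔH = Σ(broken) − Σ(formed) = 1804 − 1392 = +412 kJ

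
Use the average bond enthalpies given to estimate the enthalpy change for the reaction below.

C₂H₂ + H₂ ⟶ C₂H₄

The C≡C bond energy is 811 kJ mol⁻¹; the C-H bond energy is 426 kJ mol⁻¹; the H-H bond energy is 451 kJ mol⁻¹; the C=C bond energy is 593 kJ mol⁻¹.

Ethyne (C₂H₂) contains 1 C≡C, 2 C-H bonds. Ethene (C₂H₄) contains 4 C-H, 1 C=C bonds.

ΔH ≈ −183 kJ

Bonds broken (reactants):
  C≡C: 1 × 811 = 811
  C-H: 2 × 426 = 852
  H-H: 1 × 451 = 451
  Σ(broken) = 2114 kJ
Bonds formed (products):
  C-H: 4 × 426 = 1704
  C=C: 1 × 593 = 593
  Σ(formed) = 2297 kJ
ΔH = Σ(broken) − Σ(formed) = 2114 − 2297 = −183 kJ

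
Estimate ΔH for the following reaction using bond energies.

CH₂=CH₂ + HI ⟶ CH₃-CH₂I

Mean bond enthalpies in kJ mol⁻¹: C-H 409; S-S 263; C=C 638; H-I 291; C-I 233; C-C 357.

Bonds broken (reactants):
  C-H: 4 × 409 = 1636
  C=C: 1 × 638 = 638
  H-I: 1 × 291 = 291
  Σ(broken) = 2565 kJ
Bonds formed (products):
  C-C: 1 × 357 = 357
  C-H: 5 × 409 = 2045
  C-I: 1 × 233 = 233
  Σ(formed) = 2635 kJ
ΔH = Σ(broken) − Σ(formed) = 2565 − 2635 = −70 kJ

ΔH ≈ −70 kJ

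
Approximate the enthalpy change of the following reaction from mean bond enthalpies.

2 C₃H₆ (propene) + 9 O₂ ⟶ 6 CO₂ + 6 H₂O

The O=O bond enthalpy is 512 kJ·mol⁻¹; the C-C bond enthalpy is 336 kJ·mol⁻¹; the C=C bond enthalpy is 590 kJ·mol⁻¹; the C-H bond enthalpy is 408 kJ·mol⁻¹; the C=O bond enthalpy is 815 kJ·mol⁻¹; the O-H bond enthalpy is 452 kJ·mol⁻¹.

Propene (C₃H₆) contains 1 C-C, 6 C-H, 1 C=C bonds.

ΔH ≈ −3848 kJ

Bonds broken (reactants):
  C-C: 2 × 336 = 672
  C-H: 12 × 408 = 4896
  C=C: 2 × 590 = 1180
  O=O: 9 × 512 = 4608
  Σ(broken) = 11356 kJ
Bonds formed (products):
  C=O: 12 × 815 = 9780
  O-H: 12 × 452 = 5424
  Σ(formed) = 15204 kJ
ΔH = Σ(broken) − Σ(formed) = 11356 − 15204 = −3848 kJ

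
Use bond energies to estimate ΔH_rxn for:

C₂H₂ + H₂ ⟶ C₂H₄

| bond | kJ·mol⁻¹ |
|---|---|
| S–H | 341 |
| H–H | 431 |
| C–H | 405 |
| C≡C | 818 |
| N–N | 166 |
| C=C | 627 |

Bonds broken (reactants):
  C≡C: 1 × 818 = 818
  C–H: 2 × 405 = 810
  H–H: 1 × 431 = 431
  Σ(broken) = 2059 kJ
Bonds formed (products):
  C–H: 4 × 405 = 1620
  C=C: 1 × 627 = 627
  Σ(formed) = 2247 kJ
ΔH = Σ(broken) − Σ(formed) = 2059 − 2247 = −188 kJ

ΔH ≈ −188 kJ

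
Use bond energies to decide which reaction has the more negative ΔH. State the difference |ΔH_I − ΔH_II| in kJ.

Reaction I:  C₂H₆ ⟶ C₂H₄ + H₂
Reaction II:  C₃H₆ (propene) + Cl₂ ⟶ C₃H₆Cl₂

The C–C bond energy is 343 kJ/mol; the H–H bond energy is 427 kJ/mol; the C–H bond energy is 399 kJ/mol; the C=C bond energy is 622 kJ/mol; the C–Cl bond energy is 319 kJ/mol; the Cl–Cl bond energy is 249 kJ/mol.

Reaction I:
  Bonds broken (reactants):
    C–C: 1 × 343 = 343
    C–H: 6 × 399 = 2394
    Σ(broken) = 2737 kJ
  Bonds formed (products):
    C–H: 4 × 399 = 1596
    C=C: 1 × 622 = 622
    H–H: 1 × 427 = 427
    Σ(formed) = 2645 kJ
  ΔH_I = 2737 − 2645 = +92 kJ
Reaction II:
  Bonds broken (reactants):
    C–C: 1 × 343 = 343
    C–H: 6 × 399 = 2394
    C=C: 1 × 622 = 622
    Cl–Cl: 1 × 249 = 249
    Σ(broken) = 3608 kJ
  Bonds formed (products):
    C–C: 2 × 343 = 686
    C–Cl: 2 × 319 = 638
    C–H: 6 × 399 = 2394
    Σ(formed) = 3718 kJ
  ΔH_II = 3608 − 3718 = −110 kJ
ΔH_I − ΔH_II = +202 kJ, so reaction II has the more negative ΔH; |ΔH_I − ΔH_II| = 202 kJ.

Reaction II, by 202 kJ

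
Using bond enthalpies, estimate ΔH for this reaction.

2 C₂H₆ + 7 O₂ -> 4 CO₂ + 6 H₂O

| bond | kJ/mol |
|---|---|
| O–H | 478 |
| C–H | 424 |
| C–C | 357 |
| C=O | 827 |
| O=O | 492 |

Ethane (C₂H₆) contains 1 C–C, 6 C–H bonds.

Bonds broken (reactants):
  C–C: 2 × 357 = 714
  C–H: 12 × 424 = 5088
  O=O: 7 × 492 = 3444
  Σ(broken) = 9246 kJ
Bonds formed (products):
  C=O: 8 × 827 = 6616
  O–H: 12 × 478 = 5736
  Σ(formed) = 12352 kJ
ΔH = Σ(broken) − Σ(formed) = 9246 − 12352 = −3106 kJ

ΔH ≈ −3106 kJ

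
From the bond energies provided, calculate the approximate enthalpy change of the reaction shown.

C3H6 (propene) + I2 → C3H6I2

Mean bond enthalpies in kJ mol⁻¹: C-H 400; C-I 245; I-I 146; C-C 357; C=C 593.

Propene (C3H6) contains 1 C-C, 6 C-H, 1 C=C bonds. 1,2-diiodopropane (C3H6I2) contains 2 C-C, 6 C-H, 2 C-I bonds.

ΔH ≈ −108 kJ

Bonds broken (reactants):
  C-C: 1 × 357 = 357
  C-H: 6 × 400 = 2400
  C=C: 1 × 593 = 593
  I-I: 1 × 146 = 146
  Σ(broken) = 3496 kJ
Bonds formed (products):
  C-C: 2 × 357 = 714
  C-H: 6 × 400 = 2400
  C-I: 2 × 245 = 490
  Σ(formed) = 3604 kJ
ΔH = Σ(broken) − Σ(formed) = 3496 − 3604 = −108 kJ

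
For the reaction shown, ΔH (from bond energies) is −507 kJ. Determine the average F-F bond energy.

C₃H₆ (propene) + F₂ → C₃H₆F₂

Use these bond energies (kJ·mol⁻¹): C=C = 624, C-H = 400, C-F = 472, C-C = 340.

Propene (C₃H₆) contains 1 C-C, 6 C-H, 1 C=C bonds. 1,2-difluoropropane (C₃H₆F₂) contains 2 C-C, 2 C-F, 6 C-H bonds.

Let D be the F-F bond energy.
Σ(broken) = 1×340 + 6×400 + 1×624 + 1×D = 3364 + D
Σ(formed) = 2×340 + 2×472 + 6×400 = 4024
ΔH = Σ(broken) − Σ(formed) = (3364 + D) − (4024) = −660 + D
Setting this equal to −507 kJ gives D = 153 kJ/mol.

D(F-F) ≈ 153 kJ/mol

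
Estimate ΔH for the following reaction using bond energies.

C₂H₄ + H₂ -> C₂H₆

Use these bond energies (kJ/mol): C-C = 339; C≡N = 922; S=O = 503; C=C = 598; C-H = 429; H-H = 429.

Bonds broken (reactants):
  C-H: 4 × 429 = 1716
  C=C: 1 × 598 = 598
  H-H: 1 × 429 = 429
  Σ(broken) = 2743 kJ
Bonds formed (products):
  C-C: 1 × 339 = 339
  C-H: 6 × 429 = 2574
  Σ(formed) = 2913 kJ
ΔH = Σ(broken) − Σ(formed) = 2743 − 2913 = −170 kJ

ΔH ≈ −170 kJ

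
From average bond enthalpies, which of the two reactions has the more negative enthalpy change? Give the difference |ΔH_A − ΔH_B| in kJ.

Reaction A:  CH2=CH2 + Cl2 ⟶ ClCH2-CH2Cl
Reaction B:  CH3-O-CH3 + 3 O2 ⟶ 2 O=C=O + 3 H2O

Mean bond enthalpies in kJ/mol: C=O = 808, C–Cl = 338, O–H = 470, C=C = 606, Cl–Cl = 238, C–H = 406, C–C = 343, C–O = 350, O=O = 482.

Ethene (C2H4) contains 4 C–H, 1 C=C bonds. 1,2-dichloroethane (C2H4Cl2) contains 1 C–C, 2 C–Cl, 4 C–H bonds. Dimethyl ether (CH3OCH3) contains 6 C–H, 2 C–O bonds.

Reaction B, by 1295 kJ

Reaction A:
  Bonds broken (reactants):
    C–H: 4 × 406 = 1624
    C=C: 1 × 606 = 606
    Cl–Cl: 1 × 238 = 238
    Σ(broken) = 2468 kJ
  Bonds formed (products):
    C–C: 1 × 343 = 343
    C–Cl: 2 × 338 = 676
    C–H: 4 × 406 = 1624
    Σ(formed) = 2643 kJ
  ΔH_A = 2468 − 2643 = −175 kJ
Reaction B:
  Bonds broken (reactants):
    C–H: 6 × 406 = 2436
    C–O: 2 × 350 = 700
    O=O: 3 × 482 = 1446
    Σ(broken) = 4582 kJ
  Bonds formed (products):
    C=O: 4 × 808 = 3232
    O–H: 6 × 470 = 2820
    Σ(formed) = 6052 kJ
  ΔH_B = 4582 − 6052 = −1470 kJ
ΔH_A − ΔH_B = +1295 kJ, so reaction B has the more negative ΔH; |ΔH_A − ΔH_B| = 1295 kJ.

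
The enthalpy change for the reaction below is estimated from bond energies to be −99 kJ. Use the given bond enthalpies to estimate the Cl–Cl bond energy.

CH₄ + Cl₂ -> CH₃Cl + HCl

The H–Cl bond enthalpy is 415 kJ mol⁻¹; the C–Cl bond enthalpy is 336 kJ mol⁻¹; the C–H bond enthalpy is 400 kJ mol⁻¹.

Let D be the Cl–Cl bond energy.
Σ(broken) = 4×400 + 1×D = 1600 + D
Σ(formed) = 1×336 + 3×400 + 1×415 = 1951
ΔH = Σ(broken) − Σ(formed) = (1600 + D) − (1951) = −351 + D
Setting this equal to −99 kJ gives D = 252 kJ/mol.

D(Cl–Cl) ≈ 252 kJ/mol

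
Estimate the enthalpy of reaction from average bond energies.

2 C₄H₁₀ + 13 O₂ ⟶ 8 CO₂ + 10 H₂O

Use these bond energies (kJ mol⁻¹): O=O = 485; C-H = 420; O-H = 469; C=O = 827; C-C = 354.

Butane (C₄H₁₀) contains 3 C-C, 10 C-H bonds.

ΔH ≈ −5783 kJ

Bonds broken (reactants):
  C-C: 6 × 354 = 2124
  C-H: 20 × 420 = 8400
  O=O: 13 × 485 = 6305
  Σ(broken) = 16829 kJ
Bonds formed (products):
  C=O: 16 × 827 = 13232
  O-H: 20 × 469 = 9380
  Σ(formed) = 22612 kJ
ΔH = Σ(broken) − Σ(formed) = 16829 − 22612 = −5783 kJ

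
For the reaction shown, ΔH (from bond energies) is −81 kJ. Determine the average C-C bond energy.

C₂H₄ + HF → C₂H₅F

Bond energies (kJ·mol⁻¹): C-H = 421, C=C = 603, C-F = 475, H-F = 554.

Let D be the C-C bond energy.
Σ(broken) = 4×421 + 1×603 + 1×554 = 2841
Σ(formed) = 1×D + 1×475 + 5×421 = 2580 + D
ΔH = Σ(broken) − Σ(formed) = (2841) − (2580 + D) = +261 − D
Setting this equal to −81 kJ gives D = 342 kJ/mol.

D(C-C) ≈ 342 kJ/mol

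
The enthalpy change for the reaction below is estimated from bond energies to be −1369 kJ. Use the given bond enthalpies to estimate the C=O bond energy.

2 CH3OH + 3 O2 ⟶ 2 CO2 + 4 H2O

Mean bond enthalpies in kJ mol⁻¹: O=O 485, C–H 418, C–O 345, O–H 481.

Let D be the C=O bond energy.
Σ(broken) = 6×418 + 2×345 + 2×481 + 3×485 = 5615
Σ(formed) = 4×D + 8×481 = 3848 + 4D
ΔH = Σ(broken) − Σ(formed) = (5615) − (3848 + 4D) = +1767 − 4D
Setting this equal to −1369 kJ gives 4D = 3136, so D = 784 kJ/mol.

D(C=O) ≈ 784 kJ/mol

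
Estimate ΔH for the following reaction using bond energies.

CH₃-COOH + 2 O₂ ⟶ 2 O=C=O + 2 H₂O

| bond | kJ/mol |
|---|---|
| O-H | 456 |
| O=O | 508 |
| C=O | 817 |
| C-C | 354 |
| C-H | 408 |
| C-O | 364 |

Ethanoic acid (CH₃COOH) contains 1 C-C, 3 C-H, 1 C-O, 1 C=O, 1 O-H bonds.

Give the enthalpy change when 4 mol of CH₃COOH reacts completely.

ΔH = −3444 kJ

Bonds broken (reactants):
  C-C: 1 × 354 = 354
  C-H: 3 × 408 = 1224
  C-O: 1 × 364 = 364
  C=O: 1 × 817 = 817
  O-H: 1 × 456 = 456
  O=O: 2 × 508 = 1016
  Σ(broken) = 4231 kJ
Bonds formed (products):
  C=O: 4 × 817 = 3268
  O-H: 4 × 456 = 1824
  Σ(formed) = 5092 kJ
ΔH = Σ(broken) − Σ(formed) = 4231 − 5092 = −861 kJ
For 4× the reaction as written: 4 × (−861) = −3444 kJ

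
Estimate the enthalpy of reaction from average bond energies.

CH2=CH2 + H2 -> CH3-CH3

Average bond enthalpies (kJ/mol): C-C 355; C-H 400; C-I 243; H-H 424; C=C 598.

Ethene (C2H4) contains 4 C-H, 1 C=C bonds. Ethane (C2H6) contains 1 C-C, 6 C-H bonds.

Bonds broken (reactants):
  C-H: 4 × 400 = 1600
  C=C: 1 × 598 = 598
  H-H: 1 × 424 = 424
  Σ(broken) = 2622 kJ
Bonds formed (products):
  C-C: 1 × 355 = 355
  C-H: 6 × 400 = 2400
  Σ(formed) = 2755 kJ
ΔH = Σ(broken) − Σ(formed) = 2622 − 2755 = −133 kJ

ΔH ≈ −133 kJ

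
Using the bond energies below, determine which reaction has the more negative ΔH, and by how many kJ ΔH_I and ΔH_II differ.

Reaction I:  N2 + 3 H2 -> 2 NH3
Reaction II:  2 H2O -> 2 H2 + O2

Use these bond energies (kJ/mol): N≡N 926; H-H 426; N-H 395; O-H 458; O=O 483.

Reaction I, by 663 kJ

Reaction I:
  Bonds broken (reactants):
    H-H: 3 × 426 = 1278
    N≡N: 1 × 926 = 926
    Σ(broken) = 2204 kJ
  Bonds formed (products):
    N-H: 6 × 395 = 2370
    Σ(formed) = 2370 kJ
  ΔH_I = 2204 − 2370 = −166 kJ
Reaction II:
  Bonds broken (reactants):
    O-H: 4 × 458 = 1832
    Σ(broken) = 1832 kJ
  Bonds formed (products):
    H-H: 2 × 426 = 852
    O=O: 1 × 483 = 483
    Σ(formed) = 1335 kJ
  ΔH_II = 1832 − 1335 = +497 kJ
ΔH_I − ΔH_II = −663 kJ, so reaction I has the more negative ΔH; |ΔH_I − ΔH_II| = 663 kJ.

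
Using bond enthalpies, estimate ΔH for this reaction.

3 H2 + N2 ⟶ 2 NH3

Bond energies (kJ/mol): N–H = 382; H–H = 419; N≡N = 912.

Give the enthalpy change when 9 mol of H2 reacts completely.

ΔH = −369 kJ

Bonds broken (reactants):
  H–H: 3 × 419 = 1257
  N≡N: 1 × 912 = 912
  Σ(broken) = 2169 kJ
Bonds formed (products):
  N–H: 6 × 382 = 2292
  Σ(formed) = 2292 kJ
ΔH = Σ(broken) − Σ(formed) = 2169 − 2292 = −123 kJ
For 3× the reaction as written: 3 × (−123) = −369 kJ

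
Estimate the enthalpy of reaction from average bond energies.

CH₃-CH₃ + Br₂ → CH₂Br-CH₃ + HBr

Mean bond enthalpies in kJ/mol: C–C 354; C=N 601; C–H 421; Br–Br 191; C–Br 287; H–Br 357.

ΔH ≈ −32 kJ

Bonds broken (reactants):
  Br–Br: 1 × 191 = 191
  C–C: 1 × 354 = 354
  C–H: 6 × 421 = 2526
  Σ(broken) = 3071 kJ
Bonds formed (products):
  C–Br: 1 × 287 = 287
  C–C: 1 × 354 = 354
  C–H: 5 × 421 = 2105
  H–Br: 1 × 357 = 357
  Σ(formed) = 3103 kJ
ΔH = Σ(broken) − Σ(formed) = 3071 − 3103 = −32 kJ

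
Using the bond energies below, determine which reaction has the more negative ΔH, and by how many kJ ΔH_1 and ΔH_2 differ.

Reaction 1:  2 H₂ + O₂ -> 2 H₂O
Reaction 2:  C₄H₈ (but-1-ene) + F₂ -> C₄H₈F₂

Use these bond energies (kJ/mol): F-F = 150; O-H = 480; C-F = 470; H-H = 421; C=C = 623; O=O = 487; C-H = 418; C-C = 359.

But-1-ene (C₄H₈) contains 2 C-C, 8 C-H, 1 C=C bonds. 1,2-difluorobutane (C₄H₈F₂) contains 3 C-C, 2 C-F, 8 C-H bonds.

Reaction 1:
  Bonds broken (reactants):
    H-H: 2 × 421 = 842
    O=O: 1 × 487 = 487
    Σ(broken) = 1329 kJ
  Bonds formed (products):
    O-H: 4 × 480 = 1920
    Σ(formed) = 1920 kJ
  ΔH_1 = 1329 − 1920 = −591 kJ
Reaction 2:
  Bonds broken (reactants):
    C-C: 2 × 359 = 718
    C-H: 8 × 418 = 3344
    C=C: 1 × 623 = 623
    F-F: 1 × 150 = 150
    Σ(broken) = 4835 kJ
  Bonds formed (products):
    C-C: 3 × 359 = 1077
    C-F: 2 × 470 = 940
    C-H: 8 × 418 = 3344
    Σ(formed) = 5361 kJ
  ΔH_2 = 4835 − 5361 = −526 kJ
ΔH_1 − ΔH_2 = −65 kJ, so reaction 1 has the more negative ΔH; |ΔH_1 − ΔH_2| = 65 kJ.

Reaction 1, by 65 kJ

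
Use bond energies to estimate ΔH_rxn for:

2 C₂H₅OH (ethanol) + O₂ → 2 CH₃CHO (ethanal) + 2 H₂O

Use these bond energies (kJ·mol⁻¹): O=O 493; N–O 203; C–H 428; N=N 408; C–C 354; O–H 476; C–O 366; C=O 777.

ΔH ≈ −425 kJ

Bonds broken (reactants):
  C–C: 2 × 354 = 708
  C–H: 10 × 428 = 4280
  C–O: 2 × 366 = 732
  O–H: 2 × 476 = 952
  O=O: 1 × 493 = 493
  Σ(broken) = 7165 kJ
Bonds formed (products):
  C–C: 2 × 354 = 708
  C–H: 8 × 428 = 3424
  C=O: 2 × 777 = 1554
  O–H: 4 × 476 = 1904
  Σ(formed) = 7590 kJ
ΔH = Σ(broken) − Σ(formed) = 7165 − 7590 = −425 kJ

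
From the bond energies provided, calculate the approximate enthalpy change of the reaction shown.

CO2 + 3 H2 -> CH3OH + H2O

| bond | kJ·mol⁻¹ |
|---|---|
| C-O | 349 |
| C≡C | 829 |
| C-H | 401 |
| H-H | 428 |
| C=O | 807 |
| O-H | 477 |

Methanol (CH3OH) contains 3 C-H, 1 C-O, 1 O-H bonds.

Bonds broken (reactants):
  C=O: 2 × 807 = 1614
  H-H: 3 × 428 = 1284
  Σ(broken) = 2898 kJ
Bonds formed (products):
  C-H: 3 × 401 = 1203
  C-O: 1 × 349 = 349
  O-H: 3 × 477 = 1431
  Σ(formed) = 2983 kJ
ΔH = Σ(broken) − Σ(formed) = 2898 − 2983 = −85 kJ

ΔH ≈ −85 kJ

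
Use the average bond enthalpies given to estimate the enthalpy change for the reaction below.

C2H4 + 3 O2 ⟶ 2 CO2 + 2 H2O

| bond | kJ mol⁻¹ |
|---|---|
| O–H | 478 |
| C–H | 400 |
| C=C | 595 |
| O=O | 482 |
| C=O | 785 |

ΔH ≈ −1411 kJ

Bonds broken (reactants):
  C–H: 4 × 400 = 1600
  C=C: 1 × 595 = 595
  O=O: 3 × 482 = 1446
  Σ(broken) = 3641 kJ
Bonds formed (products):
  C=O: 4 × 785 = 3140
  O–H: 4 × 478 = 1912
  Σ(formed) = 5052 kJ
ΔH = Σ(broken) − Σ(formed) = 3641 − 5052 = −1411 kJ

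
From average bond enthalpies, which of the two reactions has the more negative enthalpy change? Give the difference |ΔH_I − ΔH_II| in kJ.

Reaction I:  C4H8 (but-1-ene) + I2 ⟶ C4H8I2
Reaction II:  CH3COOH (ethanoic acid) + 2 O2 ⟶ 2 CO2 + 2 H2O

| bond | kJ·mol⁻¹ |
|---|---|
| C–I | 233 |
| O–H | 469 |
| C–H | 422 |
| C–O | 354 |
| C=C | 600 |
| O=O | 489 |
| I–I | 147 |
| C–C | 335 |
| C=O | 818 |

Reaction I:
  Bonds broken (reactants):
    C–C: 2 × 335 = 670
    C–H: 8 × 422 = 3376
    C=C: 1 × 600 = 600
    I–I: 1 × 147 = 147
    Σ(broken) = 4793 kJ
  Bonds formed (products):
    C–C: 3 × 335 = 1005
    C–H: 8 × 422 = 3376
    C–I: 2 × 233 = 466
    Σ(formed) = 4847 kJ
  ΔH_I = 4793 − 4847 = −54 kJ
Reaction II:
  Bonds broken (reactants):
    C–C: 1 × 335 = 335
    C–H: 3 × 422 = 1266
    C–O: 1 × 354 = 354
    C=O: 1 × 818 = 818
    O–H: 1 × 469 = 469
    O=O: 2 × 489 = 978
    Σ(broken) = 4220 kJ
  Bonds formed (products):
    C=O: 4 × 818 = 3272
    O–H: 4 × 469 = 1876
    Σ(formed) = 5148 kJ
  ΔH_II = 4220 − 5148 = −928 kJ
ΔH_I − ΔH_II = +874 kJ, so reaction II has the more negative ΔH; |ΔH_I − ΔH_II| = 874 kJ.

Reaction II, by 874 kJ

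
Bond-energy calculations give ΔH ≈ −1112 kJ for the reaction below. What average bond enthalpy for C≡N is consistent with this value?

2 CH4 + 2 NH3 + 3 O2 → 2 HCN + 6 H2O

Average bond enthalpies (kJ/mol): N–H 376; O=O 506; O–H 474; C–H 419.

D(C≡N) ≈ 856 kJ/mol

Let D be the C≡N bond energy.
Σ(broken) = 8×419 + 6×376 + 3×506 = 7126
Σ(formed) = 2×D + 2×419 + 12×474 = 6526 + 2D
ΔH = Σ(broken) − Σ(formed) = (7126) − (6526 + 2D) = +600 − 2D
Setting this equal to −1112 kJ gives 2D = 1712, so D = 856 kJ/mol.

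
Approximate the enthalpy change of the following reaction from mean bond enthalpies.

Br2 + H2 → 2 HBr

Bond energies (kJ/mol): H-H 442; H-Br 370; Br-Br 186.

Bonds broken (reactants):
  Br-Br: 1 × 186 = 186
  H-H: 1 × 442 = 442
  Σ(broken) = 628 kJ
Bonds formed (products):
  H-Br: 2 × 370 = 740
  Σ(formed) = 740 kJ
ΔH = Σ(broken) − Σ(formed) = 628 − 740 = −112 kJ

ΔH ≈ −112 kJ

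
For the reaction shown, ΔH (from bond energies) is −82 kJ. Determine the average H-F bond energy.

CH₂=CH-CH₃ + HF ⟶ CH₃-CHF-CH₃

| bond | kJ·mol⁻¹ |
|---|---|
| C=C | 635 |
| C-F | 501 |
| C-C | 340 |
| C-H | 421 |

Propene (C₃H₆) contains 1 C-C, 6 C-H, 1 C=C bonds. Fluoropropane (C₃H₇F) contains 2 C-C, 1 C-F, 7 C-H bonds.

D(H-F) ≈ 545 kJ/mol

Let D be the H-F bond energy.
Σ(broken) = 1×340 + 6×421 + 1×635 + 1×D = 3501 + D
Σ(formed) = 2×340 + 1×501 + 7×421 = 4128
ΔH = Σ(broken) − Σ(formed) = (3501 + D) − (4128) = −627 + D
Setting this equal to −82 kJ gives D = 545 kJ/mol.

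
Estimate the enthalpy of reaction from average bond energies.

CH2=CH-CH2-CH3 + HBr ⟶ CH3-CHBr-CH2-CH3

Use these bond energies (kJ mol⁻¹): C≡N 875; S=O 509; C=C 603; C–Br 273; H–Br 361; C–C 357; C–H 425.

ΔH ≈ −91 kJ

Bonds broken (reactants):
  C–C: 2 × 357 = 714
  C–H: 8 × 425 = 3400
  C=C: 1 × 603 = 603
  H–Br: 1 × 361 = 361
  Σ(broken) = 5078 kJ
Bonds formed (products):
  C–Br: 1 × 273 = 273
  C–C: 3 × 357 = 1071
  C–H: 9 × 425 = 3825
  Σ(formed) = 5169 kJ
ΔH = Σ(broken) − Σ(formed) = 5078 − 5169 = −91 kJ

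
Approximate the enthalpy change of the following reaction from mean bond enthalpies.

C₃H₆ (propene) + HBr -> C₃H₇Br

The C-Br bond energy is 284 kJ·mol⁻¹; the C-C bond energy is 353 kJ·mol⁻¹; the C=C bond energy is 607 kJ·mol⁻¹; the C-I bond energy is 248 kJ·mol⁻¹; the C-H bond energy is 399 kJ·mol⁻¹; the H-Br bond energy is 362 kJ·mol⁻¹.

ΔH ≈ −67 kJ

Bonds broken (reactants):
  C-C: 1 × 353 = 353
  C-H: 6 × 399 = 2394
  C=C: 1 × 607 = 607
  H-Br: 1 × 362 = 362
  Σ(broken) = 3716 kJ
Bonds formed (products):
  C-Br: 1 × 284 = 284
  C-C: 2 × 353 = 706
  C-H: 7 × 399 = 2793
  Σ(formed) = 3783 kJ
ΔH = Σ(broken) − Σ(formed) = 3716 − 3783 = −67 kJ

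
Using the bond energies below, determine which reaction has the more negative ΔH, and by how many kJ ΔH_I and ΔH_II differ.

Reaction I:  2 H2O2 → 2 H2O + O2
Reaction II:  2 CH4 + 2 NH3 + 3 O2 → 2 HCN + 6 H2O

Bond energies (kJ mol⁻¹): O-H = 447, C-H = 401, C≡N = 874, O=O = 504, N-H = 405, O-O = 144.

Reaction II, by 548 kJ

Reaction I:
  Bonds broken (reactants):
    O-H: 4 × 447 = 1788
    O-O: 2 × 144 = 288
    Σ(broken) = 2076 kJ
  Bonds formed (products):
    O-H: 4 × 447 = 1788
    O=O: 1 × 504 = 504
    Σ(formed) = 2292 kJ
  ΔH_I = 2076 − 2292 = −216 kJ
Reaction II:
  Bonds broken (reactants):
    C-H: 8 × 401 = 3208
    N-H: 6 × 405 = 2430
    O=O: 3 × 504 = 1512
    Σ(broken) = 7150 kJ
  Bonds formed (products):
    C≡N: 2 × 874 = 1748
    C-H: 2 × 401 = 802
    O-H: 12 × 447 = 5364
    Σ(formed) = 7914 kJ
  ΔH_II = 7150 − 7914 = −764 kJ
ΔH_I − ΔH_II = +548 kJ, so reaction II has the more negative ΔH; |ΔH_I − ΔH_II| = 548 kJ.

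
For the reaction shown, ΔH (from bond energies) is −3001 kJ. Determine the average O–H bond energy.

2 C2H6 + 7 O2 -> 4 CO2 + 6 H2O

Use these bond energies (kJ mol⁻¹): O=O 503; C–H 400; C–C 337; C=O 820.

D(O–H) ≈ 453 kJ/mol

Let D be the O–H bond energy.
Σ(broken) = 2×337 + 12×400 + 7×503 = 8995
Σ(formed) = 8×820 + 12×D = 6560 + 12D
ΔH = Σ(broken) − Σ(formed) = (8995) − (6560 + 12D) = +2435 − 12D
Setting this equal to −3001 kJ gives 12D = 5436, so D = 453 kJ/mol.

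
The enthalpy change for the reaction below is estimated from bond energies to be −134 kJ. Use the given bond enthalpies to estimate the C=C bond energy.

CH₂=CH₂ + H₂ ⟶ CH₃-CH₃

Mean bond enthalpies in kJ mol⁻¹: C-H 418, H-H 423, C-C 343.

Let D be the C=C bond energy.
Σ(broken) = 4×418 + 1×D + 1×423 = 2095 + D
Σ(formed) = 1×343 + 6×418 = 2851
ΔH = Σ(broken) − Σ(formed) = (2095 + D) − (2851) = −756 + D
Setting this equal to −134 kJ gives D = 622 kJ/mol.

D(C=C) ≈ 622 kJ/mol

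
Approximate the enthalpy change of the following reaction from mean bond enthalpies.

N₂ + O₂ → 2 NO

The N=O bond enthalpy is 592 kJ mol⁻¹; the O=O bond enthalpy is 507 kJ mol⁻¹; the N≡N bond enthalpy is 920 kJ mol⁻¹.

ΔH ≈ +243 kJ

Bonds broken (reactants):
  N≡N: 1 × 920 = 920
  O=O: 1 × 507 = 507
  Σ(broken) = 1427 kJ
Bonds formed (products):
  N=O: 2 × 592 = 1184
  Σ(formed) = 1184 kJ
ΔH = Σ(broken) − Σ(formed) = 1427 − 1184 = +243 kJ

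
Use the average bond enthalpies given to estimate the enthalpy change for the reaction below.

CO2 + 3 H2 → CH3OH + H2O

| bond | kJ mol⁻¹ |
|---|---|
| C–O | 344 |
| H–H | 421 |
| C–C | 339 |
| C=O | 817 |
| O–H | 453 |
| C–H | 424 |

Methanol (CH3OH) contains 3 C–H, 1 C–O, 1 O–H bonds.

Bonds broken (reactants):
  C=O: 2 × 817 = 1634
  H–H: 3 × 421 = 1263
  Σ(broken) = 2897 kJ
Bonds formed (products):
  C–H: 3 × 424 = 1272
  C–O: 1 × 344 = 344
  O–H: 3 × 453 = 1359
  Σ(formed) = 2975 kJ
ΔH = Σ(broken) − Σ(formed) = 2897 − 2975 = −78 kJ

ΔH ≈ −78 kJ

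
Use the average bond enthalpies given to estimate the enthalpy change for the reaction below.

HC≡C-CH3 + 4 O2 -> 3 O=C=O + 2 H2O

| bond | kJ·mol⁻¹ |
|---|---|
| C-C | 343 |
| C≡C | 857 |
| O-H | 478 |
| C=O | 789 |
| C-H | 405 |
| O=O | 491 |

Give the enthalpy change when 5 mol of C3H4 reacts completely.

ΔH = −9310 kJ

Bonds broken (reactants):
  C≡C: 1 × 857 = 857
  C-C: 1 × 343 = 343
  C-H: 4 × 405 = 1620
  O=O: 4 × 491 = 1964
  Σ(broken) = 4784 kJ
Bonds formed (products):
  C=O: 6 × 789 = 4734
  O-H: 4 × 478 = 1912
  Σ(formed) = 6646 kJ
ΔH = Σ(broken) − Σ(formed) = 4784 − 6646 = −1862 kJ
For 5× the reaction as written: 5 × (−1862) = −9310 kJ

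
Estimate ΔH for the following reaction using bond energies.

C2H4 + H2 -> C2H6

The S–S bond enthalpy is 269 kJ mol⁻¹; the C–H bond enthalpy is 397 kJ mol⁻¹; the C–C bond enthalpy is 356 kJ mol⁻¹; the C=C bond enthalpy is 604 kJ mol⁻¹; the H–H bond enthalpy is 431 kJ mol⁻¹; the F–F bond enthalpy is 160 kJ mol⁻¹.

Bonds broken (reactants):
  C–H: 4 × 397 = 1588
  C=C: 1 × 604 = 604
  H–H: 1 × 431 = 431
  Σ(broken) = 2623 kJ
Bonds formed (products):
  C–C: 1 × 356 = 356
  C–H: 6 × 397 = 2382
  Σ(formed) = 2738 kJ
ΔH = Σ(broken) − Σ(formed) = 2623 − 2738 = −115 kJ

ΔH ≈ −115 kJ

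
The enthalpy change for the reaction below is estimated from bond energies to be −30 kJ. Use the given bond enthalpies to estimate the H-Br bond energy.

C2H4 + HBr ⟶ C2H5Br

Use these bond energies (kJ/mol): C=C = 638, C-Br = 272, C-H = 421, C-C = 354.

Let D be the H-Br bond energy.
Σ(broken) = 4×421 + 1×638 + 1×D = 2322 + D
Σ(formed) = 1×272 + 1×354 + 5×421 = 2731
ΔH = Σ(broken) − Σ(formed) = (2322 + D) − (2731) = −409 + D
Setting this equal to −30 kJ gives D = 379 kJ/mol.

D(H-Br) ≈ 379 kJ/mol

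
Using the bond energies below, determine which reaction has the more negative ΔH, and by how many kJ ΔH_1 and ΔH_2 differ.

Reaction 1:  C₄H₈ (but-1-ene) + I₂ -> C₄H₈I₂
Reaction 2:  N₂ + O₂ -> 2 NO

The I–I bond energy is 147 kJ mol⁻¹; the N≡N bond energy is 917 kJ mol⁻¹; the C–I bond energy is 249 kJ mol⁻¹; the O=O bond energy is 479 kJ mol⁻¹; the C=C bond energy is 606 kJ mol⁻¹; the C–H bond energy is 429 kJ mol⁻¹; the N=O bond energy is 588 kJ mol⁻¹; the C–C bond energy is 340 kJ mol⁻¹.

Reaction 1, by 305 kJ

Reaction 1:
  Bonds broken (reactants):
    C–C: 2 × 340 = 680
    C–H: 8 × 429 = 3432
    C=C: 1 × 606 = 606
    I–I: 1 × 147 = 147
    Σ(broken) = 4865 kJ
  Bonds formed (products):
    C–C: 3 × 340 = 1020
    C–H: 8 × 429 = 3432
    C–I: 2 × 249 = 498
    Σ(formed) = 4950 kJ
  ΔH_1 = 4865 − 4950 = −85 kJ
Reaction 2:
  Bonds broken (reactants):
    N≡N: 1 × 917 = 917
    O=O: 1 × 479 = 479
    Σ(broken) = 1396 kJ
  Bonds formed (products):
    N=O: 2 × 588 = 1176
    Σ(formed) = 1176 kJ
  ΔH_2 = 1396 − 1176 = +220 kJ
ΔH_1 − ΔH_2 = −305 kJ, so reaction 1 has the more negative ΔH; |ΔH_1 − ΔH_2| = 305 kJ.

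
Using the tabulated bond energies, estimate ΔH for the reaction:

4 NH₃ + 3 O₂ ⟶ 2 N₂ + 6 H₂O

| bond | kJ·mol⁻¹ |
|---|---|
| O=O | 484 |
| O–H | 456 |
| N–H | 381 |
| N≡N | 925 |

Bonds broken (reactants):
  N–H: 12 × 381 = 4572
  O=O: 3 × 484 = 1452
  Σ(broken) = 6024 kJ
Bonds formed (products):
  N≡N: 2 × 925 = 1850
  O–H: 12 × 456 = 5472
  Σ(formed) = 7322 kJ
ΔH = Σ(broken) − Σ(formed) = 6024 − 7322 = −1298 kJ

ΔH ≈ −1298 kJ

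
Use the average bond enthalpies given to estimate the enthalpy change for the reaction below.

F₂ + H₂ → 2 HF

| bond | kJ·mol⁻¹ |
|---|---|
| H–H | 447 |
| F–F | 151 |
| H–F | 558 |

Bonds broken (reactants):
  F–F: 1 × 151 = 151
  H–H: 1 × 447 = 447
  Σ(broken) = 598 kJ
Bonds formed (products):
  H–F: 2 × 558 = 1116
  Σ(formed) = 1116 kJ
ΔH = Σ(broken) − Σ(formed) = 598 − 1116 = −518 kJ

ΔH ≈ −518 kJ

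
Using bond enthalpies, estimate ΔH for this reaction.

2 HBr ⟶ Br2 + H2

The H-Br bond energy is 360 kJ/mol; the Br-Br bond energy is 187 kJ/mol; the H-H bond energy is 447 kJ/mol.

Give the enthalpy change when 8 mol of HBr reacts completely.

ΔH = +344 kJ

Bonds broken (reactants):
  H-Br: 2 × 360 = 720
  Σ(broken) = 720 kJ
Bonds formed (products):
  Br-Br: 1 × 187 = 187
  H-H: 1 × 447 = 447
  Σ(formed) = 634 kJ
ΔH = Σ(broken) − Σ(formed) = 720 − 634 = +86 kJ
For 4× the reaction as written: 4 × (+86) = +344 kJ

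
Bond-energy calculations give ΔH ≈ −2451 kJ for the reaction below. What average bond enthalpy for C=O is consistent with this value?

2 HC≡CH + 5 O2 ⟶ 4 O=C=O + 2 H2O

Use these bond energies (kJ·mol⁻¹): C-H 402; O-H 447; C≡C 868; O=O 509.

Let D be the C=O bond energy.
Σ(broken) = 2×868 + 4×402 + 5×509 = 5889
Σ(formed) = 8×D + 4×447 = 1788 + 8D
ΔH = Σ(broken) − Σ(formed) = (5889) − (1788 + 8D) = +4101 − 8D
Setting this equal to −2451 kJ gives 8D = 6552, so D = 819 kJ/mol.

D(C=O) ≈ 819 kJ/mol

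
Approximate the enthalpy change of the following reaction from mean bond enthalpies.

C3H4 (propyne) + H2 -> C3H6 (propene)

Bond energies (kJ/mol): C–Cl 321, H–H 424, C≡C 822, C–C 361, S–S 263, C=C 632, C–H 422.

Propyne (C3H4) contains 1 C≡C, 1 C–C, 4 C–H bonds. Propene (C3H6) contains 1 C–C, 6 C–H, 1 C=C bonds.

Bonds broken (reactants):
  C≡C: 1 × 822 = 822
  C–C: 1 × 361 = 361
  C–H: 4 × 422 = 1688
  H–H: 1 × 424 = 424
  Σ(broken) = 3295 kJ
Bonds formed (products):
  C–C: 1 × 361 = 361
  C–H: 6 × 422 = 2532
  C=C: 1 × 632 = 632
  Σ(formed) = 3525 kJ
ΔH = Σ(broken) − Σ(formed) = 3295 − 3525 = −230 kJ

ΔH ≈ −230 kJ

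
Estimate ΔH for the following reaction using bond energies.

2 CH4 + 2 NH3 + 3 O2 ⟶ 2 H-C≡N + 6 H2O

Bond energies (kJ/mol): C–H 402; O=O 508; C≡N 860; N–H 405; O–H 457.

ΔH ≈ −838 kJ

Bonds broken (reactants):
  C–H: 8 × 402 = 3216
  N–H: 6 × 405 = 2430
  O=O: 3 × 508 = 1524
  Σ(broken) = 7170 kJ
Bonds formed (products):
  C≡N: 2 × 860 = 1720
  C–H: 2 × 402 = 804
  O–H: 12 × 457 = 5484
  Σ(formed) = 8008 kJ
ΔH = Σ(broken) − Σ(formed) = 7170 − 8008 = −838 kJ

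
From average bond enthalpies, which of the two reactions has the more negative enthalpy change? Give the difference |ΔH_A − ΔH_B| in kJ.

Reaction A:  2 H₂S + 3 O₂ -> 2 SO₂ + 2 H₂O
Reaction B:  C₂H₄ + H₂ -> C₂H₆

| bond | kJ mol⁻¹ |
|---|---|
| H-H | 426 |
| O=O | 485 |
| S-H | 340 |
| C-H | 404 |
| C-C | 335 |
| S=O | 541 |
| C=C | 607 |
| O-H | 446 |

Reaction A:
  Bonds broken (reactants):
    O=O: 3 × 485 = 1455
    S-H: 4 × 340 = 1360
    Σ(broken) = 2815 kJ
  Bonds formed (products):
    O-H: 4 × 446 = 1784
    S=O: 4 × 541 = 2164
    Σ(formed) = 3948 kJ
  ΔH_A = 2815 − 3948 = −1133 kJ
Reaction B:
  Bonds broken (reactants):
    C-H: 4 × 404 = 1616
    C=C: 1 × 607 = 607
    H-H: 1 × 426 = 426
    Σ(broken) = 2649 kJ
  Bonds formed (products):
    C-C: 1 × 335 = 335
    C-H: 6 × 404 = 2424
    Σ(formed) = 2759 kJ
  ΔH_B = 2649 − 2759 = −110 kJ
ΔH_A − ΔH_B = −1023 kJ, so reaction A has the more negative ΔH; |ΔH_A − ΔH_B| = 1023 kJ.

Reaction A, by 1023 kJ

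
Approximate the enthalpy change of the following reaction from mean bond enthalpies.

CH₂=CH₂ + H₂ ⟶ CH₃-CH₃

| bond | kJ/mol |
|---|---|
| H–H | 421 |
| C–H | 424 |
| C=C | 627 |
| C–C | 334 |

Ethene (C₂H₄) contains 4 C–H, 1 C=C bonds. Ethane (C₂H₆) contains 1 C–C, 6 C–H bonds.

Bonds broken (reactants):
  C–H: 4 × 424 = 1696
  C=C: 1 × 627 = 627
  H–H: 1 × 421 = 421
  Σ(broken) = 2744 kJ
Bonds formed (products):
  C–C: 1 × 334 = 334
  C–H: 6 × 424 = 2544
  Σ(formed) = 2878 kJ
ΔH = Σ(broken) − Σ(formed) = 2744 − 2878 = −134 kJ

ΔH ≈ −134 kJ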